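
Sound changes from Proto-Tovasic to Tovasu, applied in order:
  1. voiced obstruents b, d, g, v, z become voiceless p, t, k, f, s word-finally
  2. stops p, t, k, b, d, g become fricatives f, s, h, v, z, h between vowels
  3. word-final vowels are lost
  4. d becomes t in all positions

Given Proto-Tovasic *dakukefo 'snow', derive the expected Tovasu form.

Tovasu: start from *dakukefo.
  rule 1: no change — dakukefo
  rule 2 (intervocalic lenition): dakukefo → dahuhefo
  rule 3 (apocope): dahuhefo → dahuhef
  rule 4 (unconditioned shift): dahuhef → tahuhef
  ⇒ Tovasu tahuhef

tahuhef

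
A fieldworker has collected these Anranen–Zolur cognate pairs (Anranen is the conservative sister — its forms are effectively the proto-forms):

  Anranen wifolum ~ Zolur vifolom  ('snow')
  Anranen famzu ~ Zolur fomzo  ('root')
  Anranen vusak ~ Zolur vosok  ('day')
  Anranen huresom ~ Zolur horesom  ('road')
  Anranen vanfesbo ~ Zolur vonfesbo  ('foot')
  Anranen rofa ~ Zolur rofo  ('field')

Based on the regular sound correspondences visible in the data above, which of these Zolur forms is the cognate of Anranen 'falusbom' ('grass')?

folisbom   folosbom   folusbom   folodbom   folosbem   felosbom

folosbom

vusak ~ vosok — Anranen a corresponds to Zolur o after a consonant, before a consonant other than r, m, n, p, b, f, v.
vusak ~ vosok — Anranen u corresponds to Zolur o after a consonant, before a consonant other than r, m, n, p, b, f, v.
Applying these to Anranen 'falusbom':
  falusbom → folusbom   (a→o after a consonant, before a consonant other than r, m, n, p, b, f, v)
  folusbom → folosbom   (u→o after a consonant, before a consonant other than r, m, n, p, b, f, v)
So the Zolur cognate is 'folosbom'.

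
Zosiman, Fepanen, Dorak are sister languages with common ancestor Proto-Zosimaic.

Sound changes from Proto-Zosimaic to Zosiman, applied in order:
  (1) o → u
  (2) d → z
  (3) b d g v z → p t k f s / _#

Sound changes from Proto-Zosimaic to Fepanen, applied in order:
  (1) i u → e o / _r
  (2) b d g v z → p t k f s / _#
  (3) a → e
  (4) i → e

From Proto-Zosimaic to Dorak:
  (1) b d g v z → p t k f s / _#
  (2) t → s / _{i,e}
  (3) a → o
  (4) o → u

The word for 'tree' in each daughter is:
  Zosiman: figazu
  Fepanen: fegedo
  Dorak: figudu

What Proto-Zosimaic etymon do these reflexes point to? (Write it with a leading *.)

*figado

Position 6: Zosiman has u, Fepanen has o, Dorak has u. Taking the neighbouring segments as reconstructed: Zosiman u could go back to *o or *u; Fepanen o can only go back to *o; Dorak u could go back to *a or *o or *u — the one source consistent with every daughter is *o.
Position 5: Zosiman has z, Fepanen has d, Dorak has d. Fepanen preserves d here (none of its changes turn any other segment into d), so the proto-segment is *d.
Position 4: Zosiman has a, Fepanen has e, Dorak has u. Zosiman preserves a here (none of its changes turn any other segment into a), so the proto-segment is *a.
This points to *figado. Verify forward in each daughter:
Zosiman: *figado > figadu > figazu  (by vowel merger, unconditioned shift)
Fepanen: start from *figado.
  rule 1: no change — figado
  rule 2: no change — figado
  rule 3 (vowel merger): figado → figedo
  rule 4 (vowel merger): figedo → fegedo
  ⇒ Fepanen fegedo
Dorak: *figado
  figado (rule 1 does not apply)
  figado (rule 2 does not apply)
  figado → figodo   [vowel merger]
  figodo → figudu   [vowel merger]
  giving Dorak figudu.
Only *figado yields all of Zosiman figazu, Fepanen fegedo, Dorak figudu.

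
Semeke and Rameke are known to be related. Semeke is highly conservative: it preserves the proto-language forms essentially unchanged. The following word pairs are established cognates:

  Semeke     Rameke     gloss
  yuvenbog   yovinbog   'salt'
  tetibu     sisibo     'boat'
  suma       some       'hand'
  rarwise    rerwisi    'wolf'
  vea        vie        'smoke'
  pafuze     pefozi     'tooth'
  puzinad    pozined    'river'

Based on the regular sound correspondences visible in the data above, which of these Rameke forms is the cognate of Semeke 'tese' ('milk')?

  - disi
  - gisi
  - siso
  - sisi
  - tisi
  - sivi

tetibu ~ sisibo — Semeke t corresponds to Rameke s word-initially before a front vowel.
tetibu ~ sisibo — Semeke e corresponds to Rameke i after a consonant, before a consonant other than r, m, n, p, b, f, v.
rarwise ~ rerwisi, pafuze ~ pefozi — Semeke e corresponds to Rameke i word-finally.
Applying these to Semeke 'tese':
  tese → sese   (t→s word-initially before a front vowel)
  sese → sise   (e→i after a consonant, before a consonant other than r, m, n, p, b, f, v)
  sise → sisi   (e→i word-finally)
So the Rameke cognate is 'sisi'.

sisi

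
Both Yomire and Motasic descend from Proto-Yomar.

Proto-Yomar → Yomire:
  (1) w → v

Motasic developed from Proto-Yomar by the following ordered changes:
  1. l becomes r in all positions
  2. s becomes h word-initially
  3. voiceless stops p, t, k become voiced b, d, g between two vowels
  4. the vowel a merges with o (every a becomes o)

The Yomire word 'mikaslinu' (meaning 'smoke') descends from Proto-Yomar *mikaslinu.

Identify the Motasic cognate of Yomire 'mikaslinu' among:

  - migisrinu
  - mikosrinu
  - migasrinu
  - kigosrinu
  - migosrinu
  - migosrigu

migosrinu

Motasic: *mikaslinu
  mikaslinu → mikasrinu   [unconditioned shift]
  mikasrinu (rule 2 does not apply)
  mikasrinu → migasrinu   [intervocalic voicing]
  migasrinu → migosrinu   [vowel merger]
  giving Motasic migosrinu.
Only 'migosrinu' matches the regular Motasic development of *mikaslinu.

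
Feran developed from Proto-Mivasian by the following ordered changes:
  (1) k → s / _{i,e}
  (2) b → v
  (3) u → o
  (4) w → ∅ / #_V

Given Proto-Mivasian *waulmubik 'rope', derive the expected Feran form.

aolmovik

Feran: *waulmubik > waulmuvik > waolmovik > aolmovik  (by unconditioned shift, vowel merger, glide loss)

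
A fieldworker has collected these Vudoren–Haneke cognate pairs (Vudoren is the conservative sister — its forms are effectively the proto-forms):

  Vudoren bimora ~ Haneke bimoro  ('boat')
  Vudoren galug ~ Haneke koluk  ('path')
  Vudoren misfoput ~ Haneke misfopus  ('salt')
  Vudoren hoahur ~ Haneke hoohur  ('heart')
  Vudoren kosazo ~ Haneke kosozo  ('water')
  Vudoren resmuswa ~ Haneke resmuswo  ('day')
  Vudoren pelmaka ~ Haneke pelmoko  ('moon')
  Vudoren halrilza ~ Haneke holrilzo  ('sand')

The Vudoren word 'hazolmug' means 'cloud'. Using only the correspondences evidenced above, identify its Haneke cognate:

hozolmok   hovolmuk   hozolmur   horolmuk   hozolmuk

hozolmuk

galug ~ koluk, kosazo ~ kosozo — Vudoren a corresponds to Haneke o after a consonant, before a consonant other than r, m, n, p, b, f, v.
galug ~ koluk — Vudoren g corresponds to Haneke k word-finally.
Applying these to Vudoren 'hazolmug':
  hazolmug → hozolmug   (a→o after a consonant, before a consonant other than r, m, n, p, b, f, v)
  hozolmug → hozolmuk   (g→k word-finally)
So the Haneke cognate is 'hozolmuk'.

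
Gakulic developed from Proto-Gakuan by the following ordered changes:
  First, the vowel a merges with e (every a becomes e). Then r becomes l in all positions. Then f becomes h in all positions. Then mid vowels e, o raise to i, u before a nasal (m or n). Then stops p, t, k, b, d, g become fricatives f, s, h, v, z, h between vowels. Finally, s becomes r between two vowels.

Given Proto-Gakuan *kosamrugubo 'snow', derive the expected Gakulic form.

Gakulic: *kosamrugubo > kosemrugubo > kosemlugubo > kosimlugubo > kosimluhuvo > korimluhuvo  (by vowel merger, unconditioned shift, pre-nasal raising, intervocalic lenition, rhotacism)

korimluhuvo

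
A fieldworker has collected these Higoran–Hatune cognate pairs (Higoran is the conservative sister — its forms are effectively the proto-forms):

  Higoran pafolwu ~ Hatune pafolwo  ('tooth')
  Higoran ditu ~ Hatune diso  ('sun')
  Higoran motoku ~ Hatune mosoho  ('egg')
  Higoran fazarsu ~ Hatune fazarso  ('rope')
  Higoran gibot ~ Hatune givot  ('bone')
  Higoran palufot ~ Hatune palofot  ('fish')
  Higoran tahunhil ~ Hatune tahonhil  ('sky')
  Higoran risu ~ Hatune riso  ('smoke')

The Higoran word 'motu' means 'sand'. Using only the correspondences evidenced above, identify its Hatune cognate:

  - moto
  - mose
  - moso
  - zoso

moso

ditu ~ diso — Higoran t corresponds to Hatune s between vowels (before a back vowel).
pafolwu ~ pafolwo, ditu ~ diso — Higoran u corresponds to Hatune o word-finally.
Applying these to Higoran 'motu':
  motu → mosu   (t→s between vowels (before a back vowel))
  mosu → moso   (u→o word-finally)
So the Hatune cognate is 'moso'.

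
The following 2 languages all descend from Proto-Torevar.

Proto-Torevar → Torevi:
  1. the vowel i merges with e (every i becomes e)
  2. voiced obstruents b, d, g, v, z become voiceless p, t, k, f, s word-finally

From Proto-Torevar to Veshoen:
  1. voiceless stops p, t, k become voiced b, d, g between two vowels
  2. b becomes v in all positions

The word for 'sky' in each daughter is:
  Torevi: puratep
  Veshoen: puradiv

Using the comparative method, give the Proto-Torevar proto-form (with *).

Position 6: Torevi has e, Veshoen has i. Veshoen preserves i here (none of its changes turn any other segment into i), so the proto-segment is *i.
Position 7: Torevi has p, Veshoen has v. Taking the neighbouring segments as reconstructed: Torevi p could go back to *p or *b; Veshoen v could go back to *b or *v — the one source consistent with every daughter is *b.
Position 5: Torevi has t, Veshoen has d. Taking the neighbouring segments as reconstructed: Torevi t can only go back to *t; Veshoen d could go back to *t or *d — the one source consistent with every daughter is *t.
Continuing position by position gives *puratib; check it forward:
Torevi: *puratib
  puratib → purateb   [vowel merger]
  purateb → puratep   [final devoicing]
  giving Torevi puratep.
Veshoen: start from *puratib.
  rule 1 (intervocalic voicing): puratib → puradib
  rule 2 (unconditioned shift): puradib → puradiv
  ⇒ Veshoen puradiv
Only *puratib yields all of Torevi puratep, Veshoen puradiv.

*puratib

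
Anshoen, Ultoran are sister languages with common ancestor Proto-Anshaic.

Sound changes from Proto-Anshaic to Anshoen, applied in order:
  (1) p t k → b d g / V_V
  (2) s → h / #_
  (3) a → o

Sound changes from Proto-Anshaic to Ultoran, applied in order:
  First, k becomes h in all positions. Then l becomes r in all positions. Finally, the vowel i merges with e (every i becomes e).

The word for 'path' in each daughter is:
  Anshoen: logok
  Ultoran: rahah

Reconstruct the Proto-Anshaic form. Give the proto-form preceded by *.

Position 1: Anshoen has l, Ultoran has r. Anshoen preserves l here (none of its changes turn any other segment into l), so the proto-segment is *l.
Position 4: Anshoen has o, Ultoran has a. Ultoran preserves a here (none of its changes turn any other segment into a), so the proto-segment is *a.
Position 3: Anshoen has g, Ultoran has h. Taking the neighbouring segments as reconstructed: Anshoen g could go back to *k or *g; Ultoran h could go back to *k or *h — the one source consistent with every daughter is *k.
Verify the candidate proto-form against each daughter:
Anshoen: *lakak > lagak > logok  (by intervocalic voicing, vowel merger)
Ultoran: *lakak > lahah > rahah  (by unconditioned shift, unconditioned shift)
No other proto-form is consistent with every reflex, so the reconstruction is *lakak.

*lakak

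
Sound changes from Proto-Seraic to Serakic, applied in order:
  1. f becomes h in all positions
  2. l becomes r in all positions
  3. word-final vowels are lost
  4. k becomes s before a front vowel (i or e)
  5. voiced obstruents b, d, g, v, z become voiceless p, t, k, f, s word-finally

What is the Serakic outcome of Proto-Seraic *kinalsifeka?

Serakic: *kinalsifeka > kinalsiheka > kinarsiheka > kinarsihek > sinarsihek  (by unconditioned shift, unconditioned shift, apocope, palatalisation)

sinarsihek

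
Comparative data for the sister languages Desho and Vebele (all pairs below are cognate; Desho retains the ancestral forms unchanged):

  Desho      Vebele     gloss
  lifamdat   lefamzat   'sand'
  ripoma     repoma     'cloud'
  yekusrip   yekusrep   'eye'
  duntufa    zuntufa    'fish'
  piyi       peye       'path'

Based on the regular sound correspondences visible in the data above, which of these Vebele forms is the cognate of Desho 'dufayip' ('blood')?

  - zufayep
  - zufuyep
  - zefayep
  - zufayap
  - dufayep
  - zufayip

duntufa ~ zuntufa — Desho d corresponds to Vebele z word-initially before a back vowel.
ripoma ~ repoma, yekusrip ~ yekusrep — Desho i corresponds to Vebele e after a consonant, before a labial obstruent.
Applying these to Desho 'dufayip':
  dufayip → zufayip   (d→z word-initially before a back vowel)
  zufayip → zufayep   (i→e after a consonant, before a labial obstruent)
So the Vebele cognate is 'zufayep'.

zufayep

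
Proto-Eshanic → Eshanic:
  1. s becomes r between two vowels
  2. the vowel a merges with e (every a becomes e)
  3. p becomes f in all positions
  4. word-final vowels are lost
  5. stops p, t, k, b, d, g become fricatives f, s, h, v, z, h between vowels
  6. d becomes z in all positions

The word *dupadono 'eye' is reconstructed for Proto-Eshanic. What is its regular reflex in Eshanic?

zufezon

Eshanic: start from *dupadono.
  rule 1: no change — dupadono
  rule 2 (vowel merger): dupadono → dupedono
  rule 3 (unconditioned shift): dupedono → dufedono
  rule 4 (apocope): dufedono → dufedon
  rule 5 (intervocalic lenition): dufedon → dufezon
  rule 6 (unconditioned shift): dufezon → zufezon
  ⇒ Eshanic zufezon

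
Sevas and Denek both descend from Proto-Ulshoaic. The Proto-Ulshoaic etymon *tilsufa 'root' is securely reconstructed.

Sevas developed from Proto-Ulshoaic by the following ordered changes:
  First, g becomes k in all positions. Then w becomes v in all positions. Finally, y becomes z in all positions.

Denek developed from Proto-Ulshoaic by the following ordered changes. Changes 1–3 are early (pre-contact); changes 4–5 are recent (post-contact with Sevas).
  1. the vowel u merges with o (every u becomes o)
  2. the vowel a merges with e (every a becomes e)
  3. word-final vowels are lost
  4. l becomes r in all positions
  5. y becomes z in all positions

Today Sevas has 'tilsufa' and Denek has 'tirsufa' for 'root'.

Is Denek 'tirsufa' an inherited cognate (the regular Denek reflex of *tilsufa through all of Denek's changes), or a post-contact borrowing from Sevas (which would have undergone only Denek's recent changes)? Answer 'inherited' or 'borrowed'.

If inherited, *tilsufa would pass through all of Denek's changes:
Denek: *tilsufa > tilsofa > tilsofe > tilsof > tirsof  (by vowel merger, vowel merger, apocope, unconditioned shift)
If borrowed from Sevas 'tilsufa' after the early changes, it would undergo only the recent ones:
  rule 4 (unconditioned shift): tilsufa → tirsufa
  rule 5 (unconditioned shift): no change (tirsufa)
  ⇒ as a loan: tirsufa
Denek 'tirsufa' matches the loan outcome 'tirsufa', not the inherited 'tirsof' — it skipped the early Denek changes, so it was borrowed from Sevas.

borrowed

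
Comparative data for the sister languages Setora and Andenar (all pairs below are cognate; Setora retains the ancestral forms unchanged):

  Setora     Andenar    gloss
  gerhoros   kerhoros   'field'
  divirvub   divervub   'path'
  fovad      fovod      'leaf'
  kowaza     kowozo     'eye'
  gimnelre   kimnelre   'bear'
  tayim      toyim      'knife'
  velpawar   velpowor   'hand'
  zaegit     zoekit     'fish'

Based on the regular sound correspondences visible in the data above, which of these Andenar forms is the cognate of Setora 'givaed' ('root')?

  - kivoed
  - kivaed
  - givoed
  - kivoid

gimnelre ~ kimnelre — Setora g corresponds to Andenar k word-initially before a front vowel.
zaegit ~ zoekit — Setora a corresponds to Andenar o after a consonant, before a front vowel.
Applying these to Setora 'givaed':
  givaed → kivaed   (g→k word-initially before a front vowel)
  kivaed → kivoed   (a→o after a consonant, before a front vowel)
So the Andenar cognate is 'kivoed'.

kivoed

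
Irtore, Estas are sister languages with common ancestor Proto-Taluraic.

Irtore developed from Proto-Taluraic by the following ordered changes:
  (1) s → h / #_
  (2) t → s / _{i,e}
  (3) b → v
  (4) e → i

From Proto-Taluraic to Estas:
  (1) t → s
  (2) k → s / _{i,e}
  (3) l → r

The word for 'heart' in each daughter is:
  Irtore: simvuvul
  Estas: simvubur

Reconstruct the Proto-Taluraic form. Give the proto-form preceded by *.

Position 1: Irtore has s, Estas has s. Taking the neighbouring segments as reconstructed: Irtore s can only go back to *t; Estas s could go back to *t or *k or *s — the one source consistent with every daughter is *t.
Position 6: Irtore has v, Estas has b. Estas preserves b here (none of its changes turn any other segment into b), so the proto-segment is *b.
Continuing position by position gives *timvubul; check it forward:
Irtore: *timvubul > simvubul > simvuvul  (by palatalisation, unconditioned shift)
Estas: *timvubul > simvubul > simvubur  (by unconditioned shift, unconditioned shift)
*timvubul is the unique common source.

*timvubul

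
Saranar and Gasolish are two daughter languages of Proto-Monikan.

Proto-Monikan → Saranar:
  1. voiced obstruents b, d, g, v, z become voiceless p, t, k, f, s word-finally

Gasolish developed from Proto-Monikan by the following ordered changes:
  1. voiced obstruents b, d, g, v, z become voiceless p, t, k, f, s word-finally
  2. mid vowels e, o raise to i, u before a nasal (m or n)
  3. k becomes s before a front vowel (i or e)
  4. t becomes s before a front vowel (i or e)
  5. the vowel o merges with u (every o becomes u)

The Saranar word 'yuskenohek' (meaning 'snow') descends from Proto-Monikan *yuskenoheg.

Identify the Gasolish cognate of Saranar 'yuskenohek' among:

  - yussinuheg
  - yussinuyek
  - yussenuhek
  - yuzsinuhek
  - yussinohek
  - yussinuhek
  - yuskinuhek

yussinuhek

Gasolish: *yuskenoheg > yuskenohek > yuskinohek > yussinohek > yussinuhek  (by final devoicing, pre-nasal raising, palatalisation, vowel merger)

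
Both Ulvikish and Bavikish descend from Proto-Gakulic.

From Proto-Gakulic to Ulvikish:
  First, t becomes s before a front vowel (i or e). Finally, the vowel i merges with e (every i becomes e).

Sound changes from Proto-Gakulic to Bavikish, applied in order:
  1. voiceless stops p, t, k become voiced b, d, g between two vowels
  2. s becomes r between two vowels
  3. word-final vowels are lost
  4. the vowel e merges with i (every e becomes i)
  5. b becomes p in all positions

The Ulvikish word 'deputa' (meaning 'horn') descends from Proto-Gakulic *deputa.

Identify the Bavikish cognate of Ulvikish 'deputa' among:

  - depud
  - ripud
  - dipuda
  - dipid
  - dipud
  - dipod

Bavikish: *deputa
  deputa → debuda   [intervocalic voicing]
  debuda (rule 2 does not apply)
  debuda → debud   [apocope]
  debud → dibud   [vowel merger]
  dibud → dipud   [unconditioned shift]
  giving Bavikish dipud.

dipud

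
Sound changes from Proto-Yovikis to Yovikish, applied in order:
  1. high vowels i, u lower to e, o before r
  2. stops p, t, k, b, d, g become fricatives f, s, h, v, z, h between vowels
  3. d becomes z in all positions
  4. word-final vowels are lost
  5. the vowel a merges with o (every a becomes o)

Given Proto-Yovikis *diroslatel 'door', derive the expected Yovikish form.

Yovikish: start from *diroslatel.
  rule 1 (pre-rhotic lowering): diroslatel → deroslatel
  rule 2 (intervocalic lenition): deroslatel → deroslasel
  rule 3 (unconditioned shift): deroslasel → zeroslasel
  rule 4: no change — zeroslasel
  rule 5 (vowel merger): zeroslasel → zeroslosel
  ⇒ Yovikish zeroslosel

zeroslosel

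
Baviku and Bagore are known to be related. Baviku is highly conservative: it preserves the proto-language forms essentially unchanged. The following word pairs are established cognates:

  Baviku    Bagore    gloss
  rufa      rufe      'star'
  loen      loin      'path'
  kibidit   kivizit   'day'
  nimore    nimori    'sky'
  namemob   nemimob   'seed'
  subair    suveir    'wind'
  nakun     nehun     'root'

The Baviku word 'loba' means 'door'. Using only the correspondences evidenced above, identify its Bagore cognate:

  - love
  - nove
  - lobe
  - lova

subair ~ suveir — Baviku b corresponds to Bagore v between vowels (before a back vowel).
rufa ~ rufe — Baviku a corresponds to Bagore e word-finally.
Applying these to Baviku 'loba':
  loba → lova   (b→v between vowels (before a back vowel))
  lova → love   (a→e word-finally)
So the Bagore cognate is 'love'.

love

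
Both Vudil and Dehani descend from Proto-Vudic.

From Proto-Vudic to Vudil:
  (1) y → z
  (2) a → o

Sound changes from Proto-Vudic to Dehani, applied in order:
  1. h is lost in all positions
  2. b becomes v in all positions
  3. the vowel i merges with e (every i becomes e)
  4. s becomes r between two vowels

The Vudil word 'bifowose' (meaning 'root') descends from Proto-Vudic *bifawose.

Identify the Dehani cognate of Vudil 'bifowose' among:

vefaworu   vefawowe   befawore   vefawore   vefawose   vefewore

Dehani: *bifawose
  bifawose (rule 1 does not apply)
  bifawose → vifawose   [unconditioned shift]
  vifawose → vefawose   [vowel merger]
  vefawose → vefawore   [rhotacism]
  giving Dehani vefawore.
Only 'vefawore' matches the regular Dehani development of *bifawose.

vefawore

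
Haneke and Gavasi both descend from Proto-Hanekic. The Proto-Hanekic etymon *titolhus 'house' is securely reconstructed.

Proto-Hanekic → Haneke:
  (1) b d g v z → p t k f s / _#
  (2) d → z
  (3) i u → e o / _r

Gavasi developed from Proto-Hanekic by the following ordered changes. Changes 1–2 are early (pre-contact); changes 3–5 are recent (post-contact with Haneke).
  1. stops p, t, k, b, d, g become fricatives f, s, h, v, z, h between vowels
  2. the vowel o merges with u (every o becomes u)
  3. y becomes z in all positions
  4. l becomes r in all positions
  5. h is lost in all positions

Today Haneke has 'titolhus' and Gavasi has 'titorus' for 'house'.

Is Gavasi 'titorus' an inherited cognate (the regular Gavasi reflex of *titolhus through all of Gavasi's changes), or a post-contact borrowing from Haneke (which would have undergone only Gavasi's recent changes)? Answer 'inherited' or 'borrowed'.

borrowed

If inherited, *titolhus would pass through all of Gavasi's changes:
Gavasi: *titolhus
  titolhus → tisolhus   [intervocalic lenition]
  tisolhus → tisulhus   [vowel merger]
  tisulhus (rule 3 does not apply)
  tisulhus → tisurhus   [unconditioned shift]
  tisurhus → tisurus   [h-loss]
  giving Gavasi tisurus.
If borrowed from Haneke 'titolhus' after the early changes, it would undergo only the recent ones:
  rule 3 (unconditioned shift): no change (titolhus)
  rule 4 (unconditioned shift): titolhus → titorhus
  rule 5 (h-loss): titorhus → titorus
  ⇒ as a loan: titorus
Gavasi 'titorus' matches the loan outcome 'titorus', not the inherited 'tisurus' — it skipped the early Gavasi changes, so it was borrowed from Haneke.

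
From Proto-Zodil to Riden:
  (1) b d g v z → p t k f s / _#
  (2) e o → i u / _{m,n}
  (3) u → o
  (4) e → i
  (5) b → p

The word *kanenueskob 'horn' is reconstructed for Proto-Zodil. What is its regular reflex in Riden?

Riden: *kanenueskob > kanenueskop > kaninueskop > kaninoeskop > kaninoiskop  (by final devoicing, pre-nasal raising, vowel merger, vowel merger)

kaninoiskop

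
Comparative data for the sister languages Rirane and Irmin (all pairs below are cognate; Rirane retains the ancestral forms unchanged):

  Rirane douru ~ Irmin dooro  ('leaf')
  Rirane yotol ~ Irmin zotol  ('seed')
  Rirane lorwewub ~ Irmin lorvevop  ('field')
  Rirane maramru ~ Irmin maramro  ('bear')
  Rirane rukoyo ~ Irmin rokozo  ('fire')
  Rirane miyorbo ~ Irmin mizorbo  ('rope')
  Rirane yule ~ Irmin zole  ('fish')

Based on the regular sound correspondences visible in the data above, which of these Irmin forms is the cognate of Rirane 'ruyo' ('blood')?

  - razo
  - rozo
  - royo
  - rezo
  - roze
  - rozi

rukoyo ~ rokozo, yule ~ zole — Rirane u corresponds to Irmin o after a consonant, before a consonant other than r, m, n, p, b, f, v.
rukoyo ~ rokozo, miyorbo ~ mizorbo — Rirane y corresponds to Irmin z between vowels (before a back vowel).
Applying these to Rirane 'ruyo':
  ruyo → royo   (u→o after a consonant, before a consonant other than r, m, n, p, b, f, v)
  royo → rozo   (y→z between vowels (before a back vowel))
So the Irmin cognate is 'rozo'.

rozo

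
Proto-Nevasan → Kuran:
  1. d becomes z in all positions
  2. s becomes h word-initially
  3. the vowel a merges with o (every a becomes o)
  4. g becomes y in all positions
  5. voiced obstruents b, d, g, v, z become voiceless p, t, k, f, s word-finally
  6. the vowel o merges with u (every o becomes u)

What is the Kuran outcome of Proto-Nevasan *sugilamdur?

huyilumzur

Kuran: *sugilamdur > sugilamzur > hugilamzur > hugilomzur > huyilomzur > huyilumzur  (by unconditioned shift, debuccalisation, vowel merger, unconditioned shift, vowel merger)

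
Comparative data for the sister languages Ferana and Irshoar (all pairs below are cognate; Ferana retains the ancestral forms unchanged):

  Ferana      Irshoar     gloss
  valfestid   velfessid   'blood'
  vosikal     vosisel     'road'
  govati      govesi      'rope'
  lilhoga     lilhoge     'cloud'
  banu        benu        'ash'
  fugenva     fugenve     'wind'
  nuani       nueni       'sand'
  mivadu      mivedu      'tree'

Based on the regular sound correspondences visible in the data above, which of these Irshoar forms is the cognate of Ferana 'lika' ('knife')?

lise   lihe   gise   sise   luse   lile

vosikal ~ vosisel — Ferana k corresponds to Irshoar s between vowels (before a back vowel).
lilhoga ~ lilhoge, fugenva ~ fugenve — Ferana a corresponds to Irshoar e word-finally.
Applying these to Ferana 'lika':
  lika → lisa   (k→s between vowels (before a back vowel))
  lisa → lise   (a→e word-finally)
So the Irshoar cognate is 'lise'.

lise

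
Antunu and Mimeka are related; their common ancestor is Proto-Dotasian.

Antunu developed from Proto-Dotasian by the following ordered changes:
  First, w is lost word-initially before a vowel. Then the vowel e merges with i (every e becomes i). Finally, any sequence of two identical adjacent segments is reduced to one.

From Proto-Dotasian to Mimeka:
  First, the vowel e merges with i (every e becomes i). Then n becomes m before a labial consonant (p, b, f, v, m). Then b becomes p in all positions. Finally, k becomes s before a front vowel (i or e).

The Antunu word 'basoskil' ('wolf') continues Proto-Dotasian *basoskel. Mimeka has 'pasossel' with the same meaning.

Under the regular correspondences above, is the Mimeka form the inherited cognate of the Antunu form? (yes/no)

no

Derive the expected Mimeka reflex of *basoskel:
Mimeka: *basoskel
  basoskel → basoskil   [vowel merger]
  basoskil (rule 2 does not apply)
  basoskil → pasoskil   [unconditioned shift]
  pasoskil → pasossil   [palatalisation]
  giving Mimeka pasossil.
The regular Mimeka reflex would be 'pasossil', but the attested form is 'pasossel'. The correspondence is irregular, so they are not cognates (the Mimeka form has a different source).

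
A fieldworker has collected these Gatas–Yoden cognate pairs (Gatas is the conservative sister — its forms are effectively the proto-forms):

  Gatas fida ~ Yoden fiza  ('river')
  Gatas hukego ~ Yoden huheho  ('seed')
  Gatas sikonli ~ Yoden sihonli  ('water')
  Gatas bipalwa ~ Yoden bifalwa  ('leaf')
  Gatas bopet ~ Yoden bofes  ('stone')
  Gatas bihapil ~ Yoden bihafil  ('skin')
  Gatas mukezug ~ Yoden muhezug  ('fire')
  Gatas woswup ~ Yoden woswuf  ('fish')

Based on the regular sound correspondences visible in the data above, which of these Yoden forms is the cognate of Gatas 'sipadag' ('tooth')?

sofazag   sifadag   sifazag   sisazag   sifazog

bipalwa ~ bifalwa — Gatas p corresponds to Yoden f between vowels (before a back vowel).
fida ~ fiza — Gatas d corresponds to Yoden z between vowels (before a back vowel).
Applying these to Gatas 'sipadag':
  sipadag → sifadag   (p→f between vowels (before a back vowel))
  sifadag → sifazag   (d→z between vowels (before a back vowel))
So the Yoden cognate is 'sifazag'.

sifazag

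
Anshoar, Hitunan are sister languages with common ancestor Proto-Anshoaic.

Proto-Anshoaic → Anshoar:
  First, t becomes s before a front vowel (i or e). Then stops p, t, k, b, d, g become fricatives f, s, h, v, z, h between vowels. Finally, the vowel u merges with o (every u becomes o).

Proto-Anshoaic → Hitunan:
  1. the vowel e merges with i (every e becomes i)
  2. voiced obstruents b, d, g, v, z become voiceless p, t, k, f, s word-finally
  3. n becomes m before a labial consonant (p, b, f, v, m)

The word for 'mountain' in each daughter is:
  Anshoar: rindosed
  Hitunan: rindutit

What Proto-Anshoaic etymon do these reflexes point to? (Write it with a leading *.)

Position 6: Anshoar has s, Hitunan has t. Taking the neighbouring segments as reconstructed: Anshoar s could go back to *t or *s; Hitunan t can only go back to *t — the one source consistent with every daughter is *t.
Position 8: Anshoar has d, Hitunan has t. Anshoar preserves d here (none of its changes turn any other segment into d), so the proto-segment is *d.
Position 5: Anshoar has o, Hitunan has u. Hitunan preserves u here (none of its changes turn any other segment into u), so the proto-segment is *u.
Continuing position by position gives *rinduted; check it forward:
Anshoar: start from *rinduted.
  rule 1 (palatalisation): rinduted → rindused
  rule 2: no change — rindused
  rule 3 (vowel merger): rindused → rindosed
  ⇒ Anshoar rindosed
Hitunan: *rinduted
  rinduted → rindutid   [vowel merger]
  rindutid → rindutit   [final devoicing]
  rindutit (rule 3 does not apply)
  giving Hitunan rindutit.
Only *rinduted yields all of Anshoar rindosed, Hitunan rindutit.

*rinduted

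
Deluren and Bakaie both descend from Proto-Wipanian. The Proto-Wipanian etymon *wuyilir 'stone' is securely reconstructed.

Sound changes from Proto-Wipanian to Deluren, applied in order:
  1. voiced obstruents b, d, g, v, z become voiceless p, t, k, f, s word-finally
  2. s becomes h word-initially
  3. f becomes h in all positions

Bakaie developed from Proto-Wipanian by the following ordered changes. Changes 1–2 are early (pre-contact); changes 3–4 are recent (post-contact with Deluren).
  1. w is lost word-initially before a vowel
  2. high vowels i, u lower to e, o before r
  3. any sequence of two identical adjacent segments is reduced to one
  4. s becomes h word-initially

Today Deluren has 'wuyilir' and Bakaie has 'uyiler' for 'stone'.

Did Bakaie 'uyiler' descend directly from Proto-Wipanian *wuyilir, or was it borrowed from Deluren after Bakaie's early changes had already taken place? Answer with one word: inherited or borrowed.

If inherited, *wuyilir would pass through all of Bakaie's changes:
Bakaie: *wuyilir
  wuyilir → uyilir   [glide loss]
  uyilir → uyiler   [pre-rhotic lowering]
  uyiler (rule 3 does not apply)
  uyiler (rule 4 does not apply)
  giving Bakaie uyiler.
If borrowed from Deluren 'wuyilir' after the early changes, it would undergo only the recent ones:
  rule 3 (degemination): no change (wuyilir)
  rule 4 (debuccalisation): no change (wuyilir)
  ⇒ as a loan: wuyilir
Bakaie 'uyiler' matches the inherited outcome exactly, so it is an inherited cognate, not a loan.

inherited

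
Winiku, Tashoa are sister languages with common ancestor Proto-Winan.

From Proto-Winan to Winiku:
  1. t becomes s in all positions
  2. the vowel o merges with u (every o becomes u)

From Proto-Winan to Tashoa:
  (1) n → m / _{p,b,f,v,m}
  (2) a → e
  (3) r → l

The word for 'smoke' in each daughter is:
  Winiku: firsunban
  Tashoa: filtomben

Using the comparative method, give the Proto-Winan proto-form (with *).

*firtonban

Position 3: Winiku has r, Tashoa has l. Winiku preserves r here (none of its changes turn any other segment into r), so the proto-segment is *r.
Position 5: Winiku has u, Tashoa has o. Tashoa preserves o here (none of its changes turn any other segment into o), so the proto-segment is *o.
This points to *firtonban. Verify forward in each daughter:
Winiku: *firtonban
  firtonban → firsonban   [unconditioned shift]
  firsonban → firsunban   [vowel merger]
  giving Winiku firsunban.
Tashoa: start from *firtonban.
  rule 1 (nasal place assimilation): firtonban → firtomban
  rule 2 (vowel merger): firtomban → firtomben
  rule 3 (unconditioned shift): firtomben → filtomben
  ⇒ Tashoa filtomben
No other proto-form is consistent with every reflex, so the reconstruction is *firtonban.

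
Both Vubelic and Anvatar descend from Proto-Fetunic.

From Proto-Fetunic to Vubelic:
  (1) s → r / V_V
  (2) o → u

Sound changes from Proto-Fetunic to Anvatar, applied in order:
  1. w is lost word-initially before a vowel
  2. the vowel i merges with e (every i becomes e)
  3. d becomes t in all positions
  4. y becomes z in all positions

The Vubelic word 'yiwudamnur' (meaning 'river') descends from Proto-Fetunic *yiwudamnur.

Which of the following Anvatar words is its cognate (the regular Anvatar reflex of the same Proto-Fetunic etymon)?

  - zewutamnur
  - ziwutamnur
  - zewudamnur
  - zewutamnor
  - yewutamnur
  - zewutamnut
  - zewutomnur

zewutamnur

Anvatar: *yiwudamnur > yewudamnur > yewutamnur > zewutamnur  (by vowel merger, unconditioned shift, unconditioned shift)
The other candidates each miss or misapply at least one Anvatar change.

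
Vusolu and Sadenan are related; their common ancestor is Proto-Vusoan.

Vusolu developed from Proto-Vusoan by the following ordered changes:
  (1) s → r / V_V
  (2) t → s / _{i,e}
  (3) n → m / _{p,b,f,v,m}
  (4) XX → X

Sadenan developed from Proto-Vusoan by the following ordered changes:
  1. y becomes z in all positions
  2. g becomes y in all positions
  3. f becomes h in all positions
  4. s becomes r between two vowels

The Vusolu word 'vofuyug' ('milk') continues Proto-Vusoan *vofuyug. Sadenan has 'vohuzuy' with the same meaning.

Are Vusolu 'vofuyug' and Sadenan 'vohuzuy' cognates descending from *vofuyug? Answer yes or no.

yes

Derive the expected Sadenan reflex of *vofuyug:
Sadenan: *vofuyug > vofuzug > vofuzuy > vohuzuy  (by unconditioned shift, unconditioned shift, unconditioned shift)
Sadenan 'vohuzuy' matches the regular reflex exactly, so the pair is cognate.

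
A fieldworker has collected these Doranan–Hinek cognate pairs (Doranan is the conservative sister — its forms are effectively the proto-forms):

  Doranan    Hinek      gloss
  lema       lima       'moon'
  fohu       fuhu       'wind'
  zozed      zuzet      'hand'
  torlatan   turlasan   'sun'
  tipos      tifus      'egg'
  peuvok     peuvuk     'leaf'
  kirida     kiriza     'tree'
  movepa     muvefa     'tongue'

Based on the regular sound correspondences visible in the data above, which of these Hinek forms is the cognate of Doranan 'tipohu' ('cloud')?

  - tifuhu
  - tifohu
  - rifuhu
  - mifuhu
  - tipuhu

tifuhu

tipos ~ tifus — Doranan p corresponds to Hinek f between vowels (before a back vowel).
fohu ~ fuhu, zozed ~ zuzet — Doranan o corresponds to Hinek u after a consonant, before a consonant other than r, m, n, p, b, f, v.
Applying these to Doranan 'tipohu':
  tipohu → tifohu   (p→f between vowels (before a back vowel))
  tifohu → tifuhu   (o→u after a consonant, before a consonant other than r, m, n, p, b, f, v)
So the Hinek cognate is 'tifuhu'.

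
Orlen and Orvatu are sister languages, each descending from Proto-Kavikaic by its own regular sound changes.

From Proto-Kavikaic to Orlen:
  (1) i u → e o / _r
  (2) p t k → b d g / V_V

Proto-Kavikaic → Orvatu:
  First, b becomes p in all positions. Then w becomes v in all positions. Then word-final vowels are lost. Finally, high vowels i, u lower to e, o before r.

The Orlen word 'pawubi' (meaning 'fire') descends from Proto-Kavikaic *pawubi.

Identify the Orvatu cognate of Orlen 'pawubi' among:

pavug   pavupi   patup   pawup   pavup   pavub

pavup

Orvatu: *pawubi > pawupi > pavupi > pavup  (by unconditioned shift, unconditioned shift, apocope)
Only 'pavup' matches the regular Orvatu development of *pawubi.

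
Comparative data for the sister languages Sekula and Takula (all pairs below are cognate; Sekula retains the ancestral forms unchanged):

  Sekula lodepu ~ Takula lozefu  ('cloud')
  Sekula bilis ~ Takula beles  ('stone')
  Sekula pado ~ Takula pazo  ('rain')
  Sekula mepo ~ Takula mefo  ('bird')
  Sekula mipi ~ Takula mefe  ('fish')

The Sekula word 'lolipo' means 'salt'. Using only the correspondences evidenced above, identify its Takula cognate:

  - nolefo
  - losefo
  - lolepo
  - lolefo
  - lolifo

lolefo

mipi ~ mefe — Sekula i corresponds to Takula e after a consonant, before a labial obstruent.
mepo ~ mefo — Sekula p corresponds to Takula f between vowels (before a back vowel).
Applying these to Sekula 'lolipo':
  lolipo → lolepo   (i→e after a consonant, before a labial obstruent)
  lolepo → lolefo   (p→f between vowels (before a back vowel))
So the Takula cognate is 'lolefo'.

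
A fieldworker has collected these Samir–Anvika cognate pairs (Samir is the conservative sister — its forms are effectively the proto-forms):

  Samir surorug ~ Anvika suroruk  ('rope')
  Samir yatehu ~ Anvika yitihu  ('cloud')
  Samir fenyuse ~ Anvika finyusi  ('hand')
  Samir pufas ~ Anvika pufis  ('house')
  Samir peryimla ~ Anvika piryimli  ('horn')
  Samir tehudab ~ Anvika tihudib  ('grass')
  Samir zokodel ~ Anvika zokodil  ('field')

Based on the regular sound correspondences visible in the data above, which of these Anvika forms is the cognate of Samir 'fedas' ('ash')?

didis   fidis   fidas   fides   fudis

fidis

yatehu ~ yitihu, tehudab ~ tihudib — Samir e corresponds to Anvika i after a consonant, before a consonant other than r, m, n, p, b, f, v.
yatehu ~ yitihu, pufas ~ pufis — Samir a corresponds to Anvika i after a consonant, before a consonant other than r, m, n, p, b, f, v.
Applying these to Samir 'fedas':
  fedas → fidas   (e→i after a consonant, before a consonant other than r, m, n, p, b, f, v)
  fidas → fidis   (a→i after a consonant, before a consonant other than r, m, n, p, b, f, v)
So the Anvika cognate is 'fidis'.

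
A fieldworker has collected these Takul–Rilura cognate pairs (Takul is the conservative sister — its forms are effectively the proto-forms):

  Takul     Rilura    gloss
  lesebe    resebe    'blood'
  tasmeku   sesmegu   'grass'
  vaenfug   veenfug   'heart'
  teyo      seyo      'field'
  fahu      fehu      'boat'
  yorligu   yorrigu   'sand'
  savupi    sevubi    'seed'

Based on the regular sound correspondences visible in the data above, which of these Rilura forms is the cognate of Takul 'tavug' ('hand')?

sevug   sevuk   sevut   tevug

tasmeku ~ sesmegu — Takul t corresponds to Rilura s word-initially before a back vowel.
savupi ~ sevubi — Takul a corresponds to Rilura e after a consonant, before a labial obstruent.
Applying these to Takul 'tavug':
  tavug → savug   (t→s word-initially before a back vowel)
  savug → sevug   (a→e after a consonant, before a labial obstruent)
So the Rilura cognate is 'sevug'.

sevug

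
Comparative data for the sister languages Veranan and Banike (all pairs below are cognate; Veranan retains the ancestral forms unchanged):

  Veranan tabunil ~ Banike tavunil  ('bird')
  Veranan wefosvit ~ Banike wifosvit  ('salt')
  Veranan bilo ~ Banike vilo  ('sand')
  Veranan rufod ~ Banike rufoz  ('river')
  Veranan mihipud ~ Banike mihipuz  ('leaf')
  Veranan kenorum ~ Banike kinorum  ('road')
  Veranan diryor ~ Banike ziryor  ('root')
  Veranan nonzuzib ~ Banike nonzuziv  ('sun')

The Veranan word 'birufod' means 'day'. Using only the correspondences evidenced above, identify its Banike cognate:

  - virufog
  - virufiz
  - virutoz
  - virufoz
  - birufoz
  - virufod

bilo ~ vilo — Veranan b corresponds to Banike v word-initially before a front vowel.
rufod ~ rufoz, mihipud ~ mihipuz — Veranan d corresponds to Banike z word-finally.
Applying these to Veranan 'birufod':
  birufod → virufod   (b→v word-initially before a front vowel)
  virufod → virufoz   (d→z word-finally)
So the Banike cognate is 'virufoz'.

virufoz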